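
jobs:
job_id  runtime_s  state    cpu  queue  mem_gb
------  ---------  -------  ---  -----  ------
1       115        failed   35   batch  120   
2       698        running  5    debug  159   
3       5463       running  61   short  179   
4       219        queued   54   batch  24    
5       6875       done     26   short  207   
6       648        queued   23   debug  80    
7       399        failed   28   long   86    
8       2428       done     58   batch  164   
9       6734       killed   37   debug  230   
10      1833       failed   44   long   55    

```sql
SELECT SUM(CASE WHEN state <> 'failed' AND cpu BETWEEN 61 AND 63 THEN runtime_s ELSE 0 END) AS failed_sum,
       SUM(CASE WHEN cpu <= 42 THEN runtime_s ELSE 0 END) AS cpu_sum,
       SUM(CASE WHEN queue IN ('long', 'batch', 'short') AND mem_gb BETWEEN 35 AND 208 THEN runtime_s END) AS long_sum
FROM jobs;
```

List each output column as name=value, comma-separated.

[failed_sum: state <> 'failed' AND cpu BETWEEN 61 AND 63]
job_id=1: ✗
job_id=2: ✗
job_id=3: ✓ → 5463
job_id=4: ✗
job_id=5: ✗
job_id=6: ✗
job_id=7: ✗
job_id=8: ✗
job_id=9: ✗
job_id=10: ✗
failed_sum = 5463
—
[cpu_sum: cpu <= 42]
job_id=1: ✓ → 115
job_id=2: ✓ → 698
job_id=3: ✗
job_id=4: ✗
job_id=5: ✓ → 6875
job_id=6: ✓ → 648
job_id=7: ✓ → 399
job_id=8: ✗
job_id=9: ✓ → 6734
job_id=10: ✗
cpu_sum = 115 + 698 + 6875 + 648 + 399 + 6734 = 15469
—
[long_sum: queue IN ('long', 'batch', 'short') AND mem_gb BETWEEN 35 AND 208]
job_id=1: ✓ → 115
job_id=2: ✗
job_id=3: ✓ → 5463
job_id=4: ✗
job_id=5: ✓ → 6875
job_id=6: ✗
job_id=7: ✓ → 399
job_id=8: ✓ → 2428
job_id=9: ✗
job_id=10: ✓ → 1833
long_sum = 115 + 5463 + 6875 + 399 + 2428 + 1833 = 17113

failed_sum=5463, cpu_sum=15469, long_sum=17113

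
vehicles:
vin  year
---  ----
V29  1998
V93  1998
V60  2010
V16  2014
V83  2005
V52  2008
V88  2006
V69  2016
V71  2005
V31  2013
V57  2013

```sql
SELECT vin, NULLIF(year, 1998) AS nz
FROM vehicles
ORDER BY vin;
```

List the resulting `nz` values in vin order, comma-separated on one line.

vin=V16: year=2014 vs 1998: differ → 2014
vin=V29: year=1998 vs 1998: equal → NULL
vin=V31: year=2013 vs 1998: differ → 2013
vin=V52: year=2008 vs 1998: differ → 2008
vin=V57: year=2013 vs 1998: differ → 2013
vin=V60: year=2010 vs 1998: differ → 2010
vin=V69: year=2016 vs 1998: differ → 2016
vin=V71: year=2005 vs 1998: differ → 2005
vin=V83: year=2005 vs 1998: differ → 2005
vin=V88: year=2006 vs 1998: differ → 2006
vin=V93: year=1998 vs 1998: equal → NULL

2014, NULL, 2013, 2008, 2013, 2010, 2016, 2005, 2005, 2006, NULL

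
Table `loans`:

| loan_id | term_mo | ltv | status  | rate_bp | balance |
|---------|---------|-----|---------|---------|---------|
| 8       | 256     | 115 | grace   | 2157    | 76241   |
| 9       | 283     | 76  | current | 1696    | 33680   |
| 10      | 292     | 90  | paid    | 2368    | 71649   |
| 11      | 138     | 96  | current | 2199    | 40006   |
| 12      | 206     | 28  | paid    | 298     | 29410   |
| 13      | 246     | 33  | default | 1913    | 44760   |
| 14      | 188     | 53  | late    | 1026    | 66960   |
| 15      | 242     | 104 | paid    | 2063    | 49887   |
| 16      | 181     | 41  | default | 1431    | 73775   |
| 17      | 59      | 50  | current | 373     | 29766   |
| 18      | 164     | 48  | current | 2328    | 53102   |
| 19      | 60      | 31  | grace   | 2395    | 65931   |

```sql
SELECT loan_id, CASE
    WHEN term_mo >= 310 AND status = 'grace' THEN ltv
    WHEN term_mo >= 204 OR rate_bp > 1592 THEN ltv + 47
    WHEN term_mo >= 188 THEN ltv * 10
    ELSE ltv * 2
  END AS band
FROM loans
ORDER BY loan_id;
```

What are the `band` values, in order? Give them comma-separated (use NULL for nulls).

loan_id=8: term_mo >= 204 OR rate_bp > 1592 → 162
loan_id=9: term_mo >= 204 OR rate_bp > 1592 → 123
loan_id=10: term_mo >= 204 OR rate_bp > 1592 → 137
loan_id=11: term_mo >= 204 OR rate_bp > 1592 → 143
loan_id=12: term_mo >= 204 OR rate_bp > 1592 → 75
loan_id=13: term_mo >= 204 OR rate_bp > 1592 → 80
loan_id=14: term_mo >= 188 → 530
loan_id=15: term_mo >= 204 OR rate_bp > 1592 → 151
loan_id=16: ELSE → 82
loan_id=17: ELSE → 100
loan_id=18: term_mo >= 204 OR rate_bp > 1592 → 95
loan_id=19: term_mo >= 204 OR rate_bp > 1592 → 78

162, 123, 137, 143, 75, 80, 530, 151, 82, 100, 95, 78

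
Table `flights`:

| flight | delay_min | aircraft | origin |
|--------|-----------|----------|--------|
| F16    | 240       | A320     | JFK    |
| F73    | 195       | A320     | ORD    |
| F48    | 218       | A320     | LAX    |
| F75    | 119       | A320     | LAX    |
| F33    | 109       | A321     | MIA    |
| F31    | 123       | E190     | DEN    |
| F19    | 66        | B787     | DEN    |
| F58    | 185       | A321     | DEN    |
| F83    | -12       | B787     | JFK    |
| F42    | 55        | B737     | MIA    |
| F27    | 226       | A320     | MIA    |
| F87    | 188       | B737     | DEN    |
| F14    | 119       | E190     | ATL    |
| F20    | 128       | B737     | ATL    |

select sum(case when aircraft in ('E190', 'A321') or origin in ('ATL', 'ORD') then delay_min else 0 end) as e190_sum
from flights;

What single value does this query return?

859

flight=F16: ✗
flight=F73: ✓ → 195
flight=F48: ✗
flight=F75: ✗
flight=F33: ✓ → 109
flight=F31: ✓ → 123
flight=F19: ✗
flight=F58: ✓ → 185
flight=F83: ✗
flight=F42: ✗
flight=F27: ✗
flight=F87: ✗
flight=F14: ✓ → 119
flight=F20: ✓ → 128
e190_sum = 195 + 109 + 123 + 185 + 119 + 128 = 859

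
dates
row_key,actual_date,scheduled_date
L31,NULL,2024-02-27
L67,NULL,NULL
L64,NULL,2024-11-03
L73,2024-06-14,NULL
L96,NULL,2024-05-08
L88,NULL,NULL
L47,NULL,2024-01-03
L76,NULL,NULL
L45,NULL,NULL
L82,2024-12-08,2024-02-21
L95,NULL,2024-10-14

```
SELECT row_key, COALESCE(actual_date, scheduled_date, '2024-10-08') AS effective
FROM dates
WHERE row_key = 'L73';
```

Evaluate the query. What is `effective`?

2024-06-14

row_key = L73: actual_date=2024-06-14, scheduled_date=NULL.
actual_date=2024-06-14 → 2024-06-14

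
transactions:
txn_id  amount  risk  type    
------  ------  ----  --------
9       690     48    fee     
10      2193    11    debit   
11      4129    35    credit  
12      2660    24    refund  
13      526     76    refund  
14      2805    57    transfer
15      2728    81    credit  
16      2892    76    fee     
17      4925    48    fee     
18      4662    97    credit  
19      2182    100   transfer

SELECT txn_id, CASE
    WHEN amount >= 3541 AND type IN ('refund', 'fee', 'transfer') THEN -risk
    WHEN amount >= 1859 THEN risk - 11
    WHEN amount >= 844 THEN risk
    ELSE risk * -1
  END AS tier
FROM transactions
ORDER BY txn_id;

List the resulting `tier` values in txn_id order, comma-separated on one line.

-48, 0, 24, 13, -76, 46, 70, 65, -48, 86, 89

txn_id=9: ELSE → -48
txn_id=10: amount >= 1859 → 0
txn_id=11: amount >= 1859 → 24
txn_id=12: amount >= 1859 → 13
txn_id=13: ELSE → -76
txn_id=14: amount >= 1859 → 46
txn_id=15: amount >= 1859 → 70
txn_id=16: amount >= 1859 → 65
txn_id=17: amount >= 3541 AND type IN ('refund', 'fee', 'transfer') → -48
txn_id=18: amount >= 1859 → 86
txn_id=19: amount >= 1859 → 89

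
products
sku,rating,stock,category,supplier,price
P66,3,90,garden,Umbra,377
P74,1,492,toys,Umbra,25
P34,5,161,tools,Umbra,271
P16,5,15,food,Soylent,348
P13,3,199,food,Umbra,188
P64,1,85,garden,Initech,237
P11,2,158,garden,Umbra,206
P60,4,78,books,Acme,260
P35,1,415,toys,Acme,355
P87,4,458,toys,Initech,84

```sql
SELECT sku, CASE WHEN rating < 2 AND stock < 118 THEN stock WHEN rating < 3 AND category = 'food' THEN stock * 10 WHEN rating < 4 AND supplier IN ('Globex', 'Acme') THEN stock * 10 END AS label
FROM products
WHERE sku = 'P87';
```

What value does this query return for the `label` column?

NULL

sku = P87: rating=4, stock=458, category=toys, supplier=Initech, price=84.
rating < 2 AND stock < 118 → false
rating < 3 AND category = 'food' → false
rating < 4 AND supplier IN ('Globex', 'Acme') → false
No WHEN matched and there is no ELSE, so the CASE yields NULL.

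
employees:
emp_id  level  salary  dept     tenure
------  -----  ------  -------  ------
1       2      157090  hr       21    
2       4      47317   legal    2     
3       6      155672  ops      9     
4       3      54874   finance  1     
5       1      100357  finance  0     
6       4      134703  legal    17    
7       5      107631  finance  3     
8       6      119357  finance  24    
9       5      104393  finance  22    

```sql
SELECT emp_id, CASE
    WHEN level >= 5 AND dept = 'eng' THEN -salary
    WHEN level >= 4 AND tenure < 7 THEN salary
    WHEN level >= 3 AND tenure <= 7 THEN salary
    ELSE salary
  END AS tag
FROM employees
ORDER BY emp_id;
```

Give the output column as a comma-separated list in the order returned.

emp_id=1: ELSE → 157090
emp_id=2: level >= 4 AND tenure < 7 → 47317
emp_id=3: ELSE → 155672
emp_id=4: level >= 3 AND tenure <= 7 → 54874
emp_id=5: ELSE → 100357
emp_id=6: ELSE → 134703
emp_id=7: level >= 4 AND tenure < 7 → 107631
emp_id=8: ELSE → 119357
emp_id=9: ELSE → 104393

157090, 47317, 155672, 54874, 100357, 134703, 107631, 119357, 104393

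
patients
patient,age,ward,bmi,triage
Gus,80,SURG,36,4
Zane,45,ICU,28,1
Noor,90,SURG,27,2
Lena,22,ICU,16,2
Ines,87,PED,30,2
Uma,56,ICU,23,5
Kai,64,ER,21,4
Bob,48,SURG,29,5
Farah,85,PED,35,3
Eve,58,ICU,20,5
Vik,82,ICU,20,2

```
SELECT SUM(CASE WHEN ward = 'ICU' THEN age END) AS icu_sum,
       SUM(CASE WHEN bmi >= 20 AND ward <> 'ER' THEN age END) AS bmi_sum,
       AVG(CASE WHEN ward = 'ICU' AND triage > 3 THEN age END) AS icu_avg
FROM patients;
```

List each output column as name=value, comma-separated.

[icu_sum: ward = 'ICU']
patient=Gus: ✗
patient=Zane: ✓ → 45
patient=Noor: ✗
patient=Lena: ✓ → 22
patient=Ines: ✗
patient=Uma: ✓ → 56
patient=Kai: ✗
patient=Bob: ✗
patient=Farah: ✗
patient=Eve: ✓ → 58
patient=Vik: ✓ → 82
icu_sum = 45 + 22 + 56 + 58 + 82 = 263
—
[bmi_sum: bmi >= 20 AND ward <> 'ER']
patient=Gus: ✓ → 80
patient=Zane: ✓ → 45
patient=Noor: ✓ → 90
patient=Lena: ✗
patient=Ines: ✓ → 87
patient=Uma: ✓ → 56
patient=Kai: ✗
patient=Bob: ✓ → 48
patient=Farah: ✓ → 85
patient=Eve: ✓ → 58
patient=Vik: ✓ → 82
bmi_sum = 80 + 45 + 90 + 87 + 56 + 48 + 85 + 58 + 82 = 631
—
[icu_avg: ward = 'ICU' AND triage > 3]
patient=Gus: ✗
patient=Zane: ✗
patient=Noor: ✗
patient=Lena: ✗
patient=Ines: ✗
patient=Uma: ✓ → 56
patient=Kai: ✗
patient=Bob: ✗
patient=Farah: ✗
patient=Eve: ✓ → 58
patient=Vik: ✗
icu_avg = (56 + 58) / 2 = 57

icu_sum=263, bmi_sum=631, icu_avg=57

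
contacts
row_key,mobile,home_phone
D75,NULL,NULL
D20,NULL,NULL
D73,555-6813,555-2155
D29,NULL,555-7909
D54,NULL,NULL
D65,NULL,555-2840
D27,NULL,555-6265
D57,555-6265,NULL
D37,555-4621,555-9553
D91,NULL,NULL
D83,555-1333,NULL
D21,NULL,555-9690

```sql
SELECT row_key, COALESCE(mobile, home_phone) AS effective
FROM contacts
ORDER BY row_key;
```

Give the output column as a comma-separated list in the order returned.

NULL, 555-9690, 555-6265, 555-7909, 555-4621, NULL, 555-6265, 555-2840, 555-6813, NULL, 555-1333, NULL

row_key=D20: mobile=NULL, home_phone=NULL (all NULL) → NULL
row_key=D21: mobile=NULL, home_phone=555-9690 → 555-9690
row_key=D27: mobile=NULL, home_phone=555-6265 → 555-6265
row_key=D29: mobile=NULL, home_phone=555-7909 → 555-7909
row_key=D37: mobile=555-4621 → 555-4621
row_key=D54: mobile=NULL, home_phone=NULL (all NULL) → NULL
row_key=D57: mobile=555-6265 → 555-6265
row_key=D65: mobile=NULL, home_phone=555-2840 → 555-2840
row_key=D73: mobile=555-6813 → 555-6813
row_key=D75: mobile=NULL, home_phone=NULL (all NULL) → NULL
row_key=D83: mobile=555-1333 → 555-1333
row_key=D91: mobile=NULL, home_phone=NULL (all NULL) → NULL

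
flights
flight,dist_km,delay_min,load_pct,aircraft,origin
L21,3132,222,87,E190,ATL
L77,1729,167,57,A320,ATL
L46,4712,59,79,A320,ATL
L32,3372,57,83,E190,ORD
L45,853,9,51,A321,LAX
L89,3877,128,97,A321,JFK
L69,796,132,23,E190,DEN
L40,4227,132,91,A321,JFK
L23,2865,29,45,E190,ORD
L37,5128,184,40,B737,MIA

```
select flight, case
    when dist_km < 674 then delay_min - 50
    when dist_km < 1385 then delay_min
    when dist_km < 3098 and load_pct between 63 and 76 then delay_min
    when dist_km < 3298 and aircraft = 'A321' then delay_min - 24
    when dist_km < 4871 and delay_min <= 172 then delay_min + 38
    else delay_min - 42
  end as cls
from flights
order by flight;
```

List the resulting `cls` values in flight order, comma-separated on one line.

flight=L21: ELSE → 180
flight=L23: dist_km < 4871 and delay_min <= 172 → 67
flight=L32: dist_km < 4871 and delay_min <= 172 → 95
flight=L37: ELSE → 142
flight=L40: dist_km < 4871 and delay_min <= 172 → 170
flight=L45: dist_km < 1385 → 9
flight=L46: dist_km < 4871 and delay_min <= 172 → 97
flight=L69: dist_km < 1385 → 132
flight=L77: dist_km < 4871 and delay_min <= 172 → 205
flight=L89: dist_km < 4871 and delay_min <= 172 → 166

180, 67, 95, 142, 170, 9, 97, 132, 205, 166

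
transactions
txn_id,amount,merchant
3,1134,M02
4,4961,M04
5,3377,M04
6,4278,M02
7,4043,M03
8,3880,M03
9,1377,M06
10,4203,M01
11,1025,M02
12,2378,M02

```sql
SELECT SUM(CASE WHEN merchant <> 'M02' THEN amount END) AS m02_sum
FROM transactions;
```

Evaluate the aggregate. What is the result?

txn_id=3: ✗
txn_id=4: ✓ → 4961
txn_id=5: ✓ → 3377
txn_id=6: ✗
txn_id=7: ✓ → 4043
txn_id=8: ✓ → 3880
txn_id=9: ✓ → 1377
txn_id=10: ✓ → 4203
txn_id=11: ✗
txn_id=12: ✗
m02_sum = 4961 + 3377 + 4043 + 3880 + 1377 + 4203 = 21841

21841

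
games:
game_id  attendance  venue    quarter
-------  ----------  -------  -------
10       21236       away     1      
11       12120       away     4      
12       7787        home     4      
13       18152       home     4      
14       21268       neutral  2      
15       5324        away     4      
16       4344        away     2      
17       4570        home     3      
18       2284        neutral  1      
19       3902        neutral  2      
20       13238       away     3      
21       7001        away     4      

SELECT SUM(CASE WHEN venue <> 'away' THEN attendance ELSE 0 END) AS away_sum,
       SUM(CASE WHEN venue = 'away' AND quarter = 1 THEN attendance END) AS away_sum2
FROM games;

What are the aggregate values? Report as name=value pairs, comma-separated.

[away_sum: venue <> 'away']
game_id=10: ✗
game_id=11: ✗
game_id=12: ✓ → 7787
game_id=13: ✓ → 18152
game_id=14: ✓ → 21268
game_id=15: ✗
game_id=16: ✗
game_id=17: ✓ → 4570
game_id=18: ✓ → 2284
game_id=19: ✓ → 3902
game_id=20: ✗
game_id=21: ✗
away_sum = 7787 + 18152 + 21268 + 4570 + 2284 + 3902 = 57963
—
[away_sum2: venue = 'away' AND quarter = 1]
game_id=10: ✓ → 21236
game_id=11: ✗
game_id=12: ✗
game_id=13: ✗
game_id=14: ✗
game_id=15: ✗
game_id=16: ✗
game_id=17: ✗
game_id=18: ✗
game_id=19: ✗
game_id=20: ✗
game_id=21: ✗
away_sum2 = 21236

away_sum=57963, away_sum2=21236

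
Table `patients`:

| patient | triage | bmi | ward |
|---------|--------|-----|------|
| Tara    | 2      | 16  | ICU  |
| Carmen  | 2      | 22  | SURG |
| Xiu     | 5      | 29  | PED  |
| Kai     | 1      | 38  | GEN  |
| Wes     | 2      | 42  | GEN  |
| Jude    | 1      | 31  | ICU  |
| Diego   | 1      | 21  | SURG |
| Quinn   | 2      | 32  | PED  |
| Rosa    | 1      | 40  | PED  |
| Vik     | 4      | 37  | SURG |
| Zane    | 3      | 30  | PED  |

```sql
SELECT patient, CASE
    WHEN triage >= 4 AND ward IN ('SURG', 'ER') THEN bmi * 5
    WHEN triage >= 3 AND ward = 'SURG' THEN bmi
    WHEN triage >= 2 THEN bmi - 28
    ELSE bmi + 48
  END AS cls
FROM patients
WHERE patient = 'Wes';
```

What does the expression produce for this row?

14

patient = Wes: triage=2, bmi=42, ward=GEN.
triage >= 4 AND ward IN ('SURG', 'ER') → false
triage >= 3 AND ward = 'SURG' → false
triage >= 2 → true → 14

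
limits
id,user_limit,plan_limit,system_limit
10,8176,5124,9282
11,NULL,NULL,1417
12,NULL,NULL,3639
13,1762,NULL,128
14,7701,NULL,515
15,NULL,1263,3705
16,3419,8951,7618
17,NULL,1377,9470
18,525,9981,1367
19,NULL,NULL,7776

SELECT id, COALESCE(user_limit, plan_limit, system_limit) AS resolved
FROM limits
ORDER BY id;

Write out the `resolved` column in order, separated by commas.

8176, 1417, 3639, 1762, 7701, 1263, 3419, 1377, 525, 7776

id=10: user_limit=8176 → 8176
id=11: user_limit=NULL, plan_limit=NULL, system_limit=1417 → 1417
id=12: user_limit=NULL, plan_limit=NULL, system_limit=3639 → 3639
id=13: user_limit=1762 → 1762
id=14: user_limit=7701 → 7701
id=15: user_limit=NULL, plan_limit=1263 → 1263
id=16: user_limit=3419 → 3419
id=17: user_limit=NULL, plan_limit=1377 → 1377
id=18: user_limit=525 → 525
id=19: user_limit=NULL, plan_limit=NULL, system_limit=7776 → 7776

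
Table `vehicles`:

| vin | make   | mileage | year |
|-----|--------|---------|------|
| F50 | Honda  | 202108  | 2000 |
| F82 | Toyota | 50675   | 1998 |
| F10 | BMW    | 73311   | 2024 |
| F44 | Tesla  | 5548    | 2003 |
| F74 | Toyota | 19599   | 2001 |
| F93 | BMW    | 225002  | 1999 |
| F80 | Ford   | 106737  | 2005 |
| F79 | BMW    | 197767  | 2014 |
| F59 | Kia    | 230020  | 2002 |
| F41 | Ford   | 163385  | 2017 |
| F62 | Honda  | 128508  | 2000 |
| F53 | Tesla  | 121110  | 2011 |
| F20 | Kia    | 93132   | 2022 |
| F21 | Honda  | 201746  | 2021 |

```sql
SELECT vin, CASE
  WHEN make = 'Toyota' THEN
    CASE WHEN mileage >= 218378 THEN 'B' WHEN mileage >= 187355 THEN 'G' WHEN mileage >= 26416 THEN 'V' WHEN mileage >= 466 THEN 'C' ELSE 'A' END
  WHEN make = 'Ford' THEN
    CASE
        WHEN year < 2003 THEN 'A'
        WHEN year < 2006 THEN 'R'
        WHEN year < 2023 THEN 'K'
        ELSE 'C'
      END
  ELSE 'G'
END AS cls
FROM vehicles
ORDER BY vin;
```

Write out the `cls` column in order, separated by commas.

vin=F10: make='BMW' → outer ELSE → G
vin=F20: make='Kia' → outer ELSE → G
vin=F21: make='Honda' → outer ELSE → G
vin=F41: make='Ford' → inner[year < 2023] → K
vin=F44: make='Tesla' → outer ELSE → G
vin=F50: make='Honda' → outer ELSE → G
vin=F53: make='Tesla' → outer ELSE → G
vin=F59: make='Kia' → outer ELSE → G
vin=F62: make='Honda' → outer ELSE → G
vin=F74: make='Toyota' → inner[mileage >= 466] → C
vin=F79: make='BMW' → outer ELSE → G
vin=F80: make='Ford' → inner[year < 2006] → R
vin=F82: make='Toyota' → inner[mileage >= 26416] → V
vin=F93: make='BMW' → outer ELSE → G

G, G, G, K, G, G, G, G, G, C, G, R, V, G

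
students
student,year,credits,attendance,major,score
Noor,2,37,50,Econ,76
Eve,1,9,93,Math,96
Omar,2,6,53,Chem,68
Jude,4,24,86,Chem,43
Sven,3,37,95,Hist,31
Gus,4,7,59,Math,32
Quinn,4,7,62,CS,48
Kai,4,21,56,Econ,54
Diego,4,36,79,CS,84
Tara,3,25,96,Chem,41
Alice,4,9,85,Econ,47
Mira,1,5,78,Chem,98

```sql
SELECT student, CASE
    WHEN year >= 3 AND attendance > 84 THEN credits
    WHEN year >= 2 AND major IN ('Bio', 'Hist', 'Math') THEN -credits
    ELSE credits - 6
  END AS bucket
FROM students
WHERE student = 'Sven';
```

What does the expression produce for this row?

student = Sven: year=3, credits=37, attendance=95, major=Hist, score=31.
year >= 3 AND attendance > 84 → true → 37

37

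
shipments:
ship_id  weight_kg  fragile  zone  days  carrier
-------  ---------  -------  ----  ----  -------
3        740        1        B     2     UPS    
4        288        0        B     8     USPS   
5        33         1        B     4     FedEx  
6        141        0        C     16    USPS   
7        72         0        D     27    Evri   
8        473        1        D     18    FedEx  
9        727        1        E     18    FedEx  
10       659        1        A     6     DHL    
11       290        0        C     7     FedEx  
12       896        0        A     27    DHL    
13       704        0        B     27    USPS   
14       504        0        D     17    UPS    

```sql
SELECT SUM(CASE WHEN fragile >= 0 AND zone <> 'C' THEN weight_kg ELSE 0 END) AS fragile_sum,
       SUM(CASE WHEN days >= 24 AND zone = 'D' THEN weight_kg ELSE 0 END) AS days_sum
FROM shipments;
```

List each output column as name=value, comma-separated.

[fragile_sum: fragile >= 0 AND zone <> 'C']
ship_id=3: ✓ → 740
ship_id=4: ✓ → 288
ship_id=5: ✓ → 33
ship_id=6: ✗
ship_id=7: ✓ → 72
ship_id=8: ✓ → 473
ship_id=9: ✓ → 727
ship_id=10: ✓ → 659
ship_id=11: ✗
ship_id=12: ✓ → 896
ship_id=13: ✓ → 704
ship_id=14: ✓ → 504
fragile_sum = 740 + 288 + 33 + 72 + 473 + 727 + 659 + 896 + 704 + 504 = 5096
—
[days_sum: days >= 24 AND zone = 'D']
ship_id=3: ✗
ship_id=4: ✗
ship_id=5: ✗
ship_id=6: ✗
ship_id=7: ✓ → 72
ship_id=8: ✗
ship_id=9: ✗
ship_id=10: ✗
ship_id=11: ✗
ship_id=12: ✗
ship_id=13: ✗
ship_id=14: ✗
days_sum = 72

fragile_sum=5096, days_sum=72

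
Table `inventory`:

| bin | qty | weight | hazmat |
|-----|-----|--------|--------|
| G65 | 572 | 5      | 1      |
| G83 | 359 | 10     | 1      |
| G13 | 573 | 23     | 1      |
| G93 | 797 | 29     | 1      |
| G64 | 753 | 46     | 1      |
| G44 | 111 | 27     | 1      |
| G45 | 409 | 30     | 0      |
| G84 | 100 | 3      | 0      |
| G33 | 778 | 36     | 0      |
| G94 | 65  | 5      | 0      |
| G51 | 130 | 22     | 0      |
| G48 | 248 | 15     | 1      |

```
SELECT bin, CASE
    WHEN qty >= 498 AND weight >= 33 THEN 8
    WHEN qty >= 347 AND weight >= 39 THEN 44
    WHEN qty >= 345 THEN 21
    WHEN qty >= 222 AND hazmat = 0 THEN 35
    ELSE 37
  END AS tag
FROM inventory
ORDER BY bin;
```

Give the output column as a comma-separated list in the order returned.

bin=G13: qty >= 345 → 21
bin=G33: qty >= 498 AND weight >= 33 → 8
bin=G44: ELSE → 37
bin=G45: qty >= 345 → 21
bin=G48: ELSE → 37
bin=G51: ELSE → 37
bin=G64: qty >= 498 AND weight >= 33 → 8
bin=G65: qty >= 345 → 21
bin=G83: qty >= 345 → 21
bin=G84: ELSE → 37
bin=G93: qty >= 345 → 21
bin=G94: ELSE → 37

21, 8, 37, 21, 37, 37, 8, 21, 21, 37, 21, 37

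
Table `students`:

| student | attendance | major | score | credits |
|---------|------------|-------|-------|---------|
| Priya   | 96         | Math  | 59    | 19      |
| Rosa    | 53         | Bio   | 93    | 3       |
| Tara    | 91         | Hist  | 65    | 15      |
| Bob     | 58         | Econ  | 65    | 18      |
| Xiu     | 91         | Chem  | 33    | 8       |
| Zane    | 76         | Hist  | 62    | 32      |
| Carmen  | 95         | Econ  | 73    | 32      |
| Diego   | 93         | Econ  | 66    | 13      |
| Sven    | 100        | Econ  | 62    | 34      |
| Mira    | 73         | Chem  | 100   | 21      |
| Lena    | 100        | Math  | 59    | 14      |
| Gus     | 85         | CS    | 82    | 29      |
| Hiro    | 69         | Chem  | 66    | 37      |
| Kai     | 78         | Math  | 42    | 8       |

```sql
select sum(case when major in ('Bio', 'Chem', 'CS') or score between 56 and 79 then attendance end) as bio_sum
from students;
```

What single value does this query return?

1080

student=Priya: ✓ → 96
student=Rosa: ✓ → 53
student=Tara: ✓ → 91
student=Bob: ✓ → 58
student=Xiu: ✓ → 91
student=Zane: ✓ → 76
student=Carmen: ✓ → 95
student=Diego: ✓ → 93
student=Sven: ✓ → 100
student=Mira: ✓ → 73
student=Lena: ✓ → 100
student=Gus: ✓ → 85
student=Hiro: ✓ → 69
student=Kai: ✗
bio_sum = 96 + 53 + 91 + 58 + 91 + 76 + 95 + 93 + 100 + 73 + 100 + 85 + 69 = 1080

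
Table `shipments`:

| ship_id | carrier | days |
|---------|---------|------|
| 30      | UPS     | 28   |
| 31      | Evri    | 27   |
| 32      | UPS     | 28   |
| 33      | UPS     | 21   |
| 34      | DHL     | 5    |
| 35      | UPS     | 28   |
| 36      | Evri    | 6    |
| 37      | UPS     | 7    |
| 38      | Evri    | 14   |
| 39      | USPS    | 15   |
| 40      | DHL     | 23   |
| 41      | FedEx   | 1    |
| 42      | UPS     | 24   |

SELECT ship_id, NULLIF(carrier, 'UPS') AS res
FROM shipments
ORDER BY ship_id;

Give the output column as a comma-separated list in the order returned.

NULL, Evri, NULL, NULL, DHL, NULL, Evri, NULL, Evri, USPS, DHL, FedEx, NULL

ship_id=30: carrier=UPS vs UPS: equal → NULL
ship_id=31: carrier=Evri vs UPS: differ → Evri
ship_id=32: carrier=UPS vs UPS: equal → NULL
ship_id=33: carrier=UPS vs UPS: equal → NULL
ship_id=34: carrier=DHL vs UPS: differ → DHL
ship_id=35: carrier=UPS vs UPS: equal → NULL
ship_id=36: carrier=Evri vs UPS: differ → Evri
ship_id=37: carrier=UPS vs UPS: equal → NULL
ship_id=38: carrier=Evri vs UPS: differ → Evri
ship_id=39: carrier=USPS vs UPS: differ → USPS
ship_id=40: carrier=DHL vs UPS: differ → DHL
ship_id=41: carrier=FedEx vs UPS: differ → FedEx
ship_id=42: carrier=UPS vs UPS: equal → NULL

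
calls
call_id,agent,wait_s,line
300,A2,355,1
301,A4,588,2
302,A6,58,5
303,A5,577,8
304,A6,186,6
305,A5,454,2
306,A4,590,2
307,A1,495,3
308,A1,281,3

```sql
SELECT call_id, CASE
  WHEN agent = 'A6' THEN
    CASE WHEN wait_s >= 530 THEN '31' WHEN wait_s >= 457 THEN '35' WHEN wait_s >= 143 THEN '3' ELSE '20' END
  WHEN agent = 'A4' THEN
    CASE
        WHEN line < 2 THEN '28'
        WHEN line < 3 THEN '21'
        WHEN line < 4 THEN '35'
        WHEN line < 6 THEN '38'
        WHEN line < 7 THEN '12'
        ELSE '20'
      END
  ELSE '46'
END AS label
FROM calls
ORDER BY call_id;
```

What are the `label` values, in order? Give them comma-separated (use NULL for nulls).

call_id=300: agent='A2' → outer ELSE → 46
call_id=301: agent='A4' → inner[line < 3] → 21
call_id=302: agent='A6' → inner[ELSE] → 20
call_id=303: agent='A5' → outer ELSE → 46
call_id=304: agent='A6' → inner[wait_s >= 143] → 3
call_id=305: agent='A5' → outer ELSE → 46
call_id=306: agent='A4' → inner[line < 3] → 21
call_id=307: agent='A1' → outer ELSE → 46
call_id=308: agent='A1' → outer ELSE → 46

46, 21, 20, 46, 3, 46, 21, 46, 46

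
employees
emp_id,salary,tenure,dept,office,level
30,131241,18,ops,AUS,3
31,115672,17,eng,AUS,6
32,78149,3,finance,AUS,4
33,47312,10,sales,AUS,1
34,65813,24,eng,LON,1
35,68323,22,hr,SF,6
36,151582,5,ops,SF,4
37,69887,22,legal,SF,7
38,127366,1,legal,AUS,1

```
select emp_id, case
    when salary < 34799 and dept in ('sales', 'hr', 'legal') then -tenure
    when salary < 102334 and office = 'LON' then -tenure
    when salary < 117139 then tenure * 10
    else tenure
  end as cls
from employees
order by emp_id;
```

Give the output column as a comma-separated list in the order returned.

18, 170, 30, 100, -24, 220, 5, 220, 1

emp_id=30: ELSE → 18
emp_id=31: salary < 117139 → 170
emp_id=32: salary < 117139 → 30
emp_id=33: salary < 117139 → 100
emp_id=34: salary < 102334 and office = 'LON' → -24
emp_id=35: salary < 117139 → 220
emp_id=36: ELSE → 5
emp_id=37: salary < 117139 → 220
emp_id=38: ELSE → 1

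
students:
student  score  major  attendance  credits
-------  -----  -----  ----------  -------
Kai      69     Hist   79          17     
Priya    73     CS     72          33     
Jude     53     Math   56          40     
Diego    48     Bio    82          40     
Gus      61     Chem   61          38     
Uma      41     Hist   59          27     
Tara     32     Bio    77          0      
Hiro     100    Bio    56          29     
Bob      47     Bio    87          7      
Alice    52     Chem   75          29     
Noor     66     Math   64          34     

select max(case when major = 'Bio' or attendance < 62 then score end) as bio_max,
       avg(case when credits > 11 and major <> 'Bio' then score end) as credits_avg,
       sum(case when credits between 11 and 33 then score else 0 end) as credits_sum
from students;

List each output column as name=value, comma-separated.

[bio_max: major = 'Bio' or attendance < 62]
student=Kai: ✗
student=Priya: ✗
student=Jude: ✓ → 53
student=Diego: ✓ → 48
student=Gus: ✓ → 61
student=Uma: ✓ → 41
student=Tara: ✓ → 32
student=Hiro: ✓ → 100
student=Bob: ✓ → 47
student=Alice: ✗
student=Noor: ✗
bio_max = MAX(53, 48, 61, 41, 32, 100, 47) = 100
—
[credits_avg: credits > 11 and major <> 'Bio']
student=Kai: ✓ → 69
student=Priya: ✓ → 73
student=Jude: ✓ → 53
student=Diego: ✗
student=Gus: ✓ → 61
student=Uma: ✓ → 41
student=Tara: ✗
student=Hiro: ✗
student=Bob: ✗
student=Alice: ✓ → 52
student=Noor: ✓ → 66
credits_avg = (69 + 73 + 53 + 61 + 41 + 52 + 66) / 7 = 59.2857142857
—
[credits_sum: credits between 11 and 33]
student=Kai: ✓ → 69
student=Priya: ✓ → 73
student=Jude: ✗
student=Diego: ✗
student=Gus: ✗
student=Uma: ✓ → 41
student=Tara: ✗
student=Hiro: ✓ → 100
student=Bob: ✗
student=Alice: ✓ → 52
student=Noor: ✗
credits_sum = 69 + 73 + 41 + 100 + 52 = 335

bio_max=100, credits_avg=59.2857142857, credits_sum=335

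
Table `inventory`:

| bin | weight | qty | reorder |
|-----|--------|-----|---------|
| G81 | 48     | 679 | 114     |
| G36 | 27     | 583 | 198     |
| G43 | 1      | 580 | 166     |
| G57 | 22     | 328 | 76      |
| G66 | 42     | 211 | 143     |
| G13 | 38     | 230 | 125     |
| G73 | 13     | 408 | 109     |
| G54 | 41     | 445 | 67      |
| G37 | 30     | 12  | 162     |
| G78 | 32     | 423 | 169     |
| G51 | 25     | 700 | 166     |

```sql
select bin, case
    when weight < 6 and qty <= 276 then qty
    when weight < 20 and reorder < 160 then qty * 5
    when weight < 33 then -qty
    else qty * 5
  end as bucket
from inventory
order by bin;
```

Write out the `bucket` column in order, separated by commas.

1150, -583, -12, -580, -700, 2225, -328, 1055, 2040, -423, 3395

bin=G13: ELSE → 1150
bin=G36: weight < 33 → -583
bin=G37: weight < 33 → -12
bin=G43: weight < 33 → -580
bin=G51: weight < 33 → -700
bin=G54: ELSE → 2225
bin=G57: weight < 33 → -328
bin=G66: ELSE → 1055
bin=G73: weight < 20 and reorder < 160 → 2040
bin=G78: weight < 33 → -423
bin=G81: ELSE → 3395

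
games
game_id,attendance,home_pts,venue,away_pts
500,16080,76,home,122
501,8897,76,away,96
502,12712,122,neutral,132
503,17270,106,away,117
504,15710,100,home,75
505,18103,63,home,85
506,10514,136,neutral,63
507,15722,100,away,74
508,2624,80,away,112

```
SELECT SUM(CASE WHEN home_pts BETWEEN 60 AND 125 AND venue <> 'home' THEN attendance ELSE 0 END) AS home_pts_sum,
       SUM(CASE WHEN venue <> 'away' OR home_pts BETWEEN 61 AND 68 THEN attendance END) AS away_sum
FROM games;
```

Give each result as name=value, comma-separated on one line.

home_pts_sum=57225, away_sum=73119

[home_pts_sum: home_pts BETWEEN 60 AND 125 AND venue <> 'home']
game_id=500: ✗
game_id=501: ✓ → 8897
game_id=502: ✓ → 12712
game_id=503: ✓ → 17270
game_id=504: ✗
game_id=505: ✗
game_id=506: ✗
game_id=507: ✓ → 15722
game_id=508: ✓ → 2624
home_pts_sum = 8897 + 12712 + 17270 + 15722 + 2624 = 57225
—
[away_sum: venue <> 'away' OR home_pts BETWEEN 61 AND 68]
game_id=500: ✓ → 16080
game_id=501: ✗
game_id=502: ✓ → 12712
game_id=503: ✗
game_id=504: ✓ → 15710
game_id=505: ✓ → 18103
game_id=506: ✓ → 10514
game_id=507: ✗
game_id=508: ✗
away_sum = 16080 + 12712 + 15710 + 18103 + 10514 = 73119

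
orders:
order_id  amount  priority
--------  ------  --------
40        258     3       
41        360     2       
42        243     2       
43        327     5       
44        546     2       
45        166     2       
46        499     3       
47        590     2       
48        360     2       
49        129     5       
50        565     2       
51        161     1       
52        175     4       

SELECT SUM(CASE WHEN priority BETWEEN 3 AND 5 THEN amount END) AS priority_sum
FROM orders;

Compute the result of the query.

order_id=40: ✓ → 258
order_id=41: ✗
order_id=42: ✗
order_id=43: ✓ → 327
order_id=44: ✗
order_id=45: ✗
order_id=46: ✓ → 499
order_id=47: ✗
order_id=48: ✗
order_id=49: ✓ → 129
order_id=50: ✗
order_id=51: ✗
order_id=52: ✓ → 175
priority_sum = 258 + 327 + 499 + 129 + 175 = 1388

1388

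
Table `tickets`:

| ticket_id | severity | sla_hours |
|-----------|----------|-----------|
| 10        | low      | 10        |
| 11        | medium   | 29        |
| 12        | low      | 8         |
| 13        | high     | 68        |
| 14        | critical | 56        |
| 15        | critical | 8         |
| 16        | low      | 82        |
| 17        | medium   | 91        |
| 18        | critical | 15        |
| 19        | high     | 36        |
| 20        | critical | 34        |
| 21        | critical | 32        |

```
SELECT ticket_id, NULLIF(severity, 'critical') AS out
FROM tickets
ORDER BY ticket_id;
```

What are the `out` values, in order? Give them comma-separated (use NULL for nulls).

low, medium, low, high, NULL, NULL, low, medium, NULL, high, NULL, NULL

ticket_id=10: severity=low vs critical: differ → low
ticket_id=11: severity=medium vs critical: differ → medium
ticket_id=12: severity=low vs critical: differ → low
ticket_id=13: severity=high vs critical: differ → high
ticket_id=14: severity=critical vs critical: equal → NULL
ticket_id=15: severity=critical vs critical: equal → NULL
ticket_id=16: severity=low vs critical: differ → low
ticket_id=17: severity=medium vs critical: differ → medium
ticket_id=18: severity=critical vs critical: equal → NULL
ticket_id=19: severity=high vs critical: differ → high
ticket_id=20: severity=critical vs critical: equal → NULL
ticket_id=21: severity=critical vs critical: equal → NULL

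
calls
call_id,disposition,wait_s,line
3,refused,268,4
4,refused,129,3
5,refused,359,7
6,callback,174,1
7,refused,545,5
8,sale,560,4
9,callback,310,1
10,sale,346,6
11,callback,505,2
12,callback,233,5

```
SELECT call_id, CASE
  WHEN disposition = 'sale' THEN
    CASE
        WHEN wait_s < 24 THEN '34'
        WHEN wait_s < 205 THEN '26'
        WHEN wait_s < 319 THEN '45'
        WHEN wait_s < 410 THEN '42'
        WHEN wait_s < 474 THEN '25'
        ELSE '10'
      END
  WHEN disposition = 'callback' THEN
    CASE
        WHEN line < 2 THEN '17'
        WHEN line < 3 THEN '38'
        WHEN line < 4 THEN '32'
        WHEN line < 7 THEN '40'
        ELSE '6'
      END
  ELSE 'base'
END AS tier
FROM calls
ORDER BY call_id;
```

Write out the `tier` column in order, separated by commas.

base, base, base, 17, base, 10, 17, 42, 38, 40

call_id=3: disposition='refused' → outer ELSE → base
call_id=4: disposition='refused' → outer ELSE → base
call_id=5: disposition='refused' → outer ELSE → base
call_id=6: disposition='callback' → inner[line < 2] → 17
call_id=7: disposition='refused' → outer ELSE → base
call_id=8: disposition='sale' → inner[ELSE] → 10
call_id=9: disposition='callback' → inner[line < 2] → 17
call_id=10: disposition='sale' → inner[wait_s < 410] → 42
call_id=11: disposition='callback' → inner[line < 3] → 38
call_id=12: disposition='callback' → inner[line < 7] → 40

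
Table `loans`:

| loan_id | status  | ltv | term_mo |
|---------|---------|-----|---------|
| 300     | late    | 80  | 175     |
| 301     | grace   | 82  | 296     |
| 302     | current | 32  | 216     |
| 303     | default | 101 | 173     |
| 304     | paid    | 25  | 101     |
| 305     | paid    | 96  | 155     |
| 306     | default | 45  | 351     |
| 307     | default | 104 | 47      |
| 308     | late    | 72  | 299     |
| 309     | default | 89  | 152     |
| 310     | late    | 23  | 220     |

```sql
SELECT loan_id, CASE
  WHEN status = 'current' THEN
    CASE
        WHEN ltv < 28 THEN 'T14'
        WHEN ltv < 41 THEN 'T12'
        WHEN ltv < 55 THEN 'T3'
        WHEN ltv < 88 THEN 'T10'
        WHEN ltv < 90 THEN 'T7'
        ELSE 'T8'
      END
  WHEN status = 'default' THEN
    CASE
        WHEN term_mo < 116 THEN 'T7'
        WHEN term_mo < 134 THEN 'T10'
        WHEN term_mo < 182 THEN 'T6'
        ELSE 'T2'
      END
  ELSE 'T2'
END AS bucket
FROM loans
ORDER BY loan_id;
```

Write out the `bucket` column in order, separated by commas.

T2, T2, T12, T6, T2, T2, T2, T7, T2, T6, T2

loan_id=300: status='late' → outer ELSE → T2
loan_id=301: status='grace' → outer ELSE → T2
loan_id=302: status='current' → inner[ltv < 41] → T12
loan_id=303: status='default' → inner[term_mo < 182] → T6
loan_id=304: status='paid' → outer ELSE → T2
loan_id=305: status='paid' → outer ELSE → T2
loan_id=306: status='default' → inner[ELSE] → T2
loan_id=307: status='default' → inner[term_mo < 116] → T7
loan_id=308: status='late' → outer ELSE → T2
loan_id=309: status='default' → inner[term_mo < 182] → T6
loan_id=310: status='late' → outer ELSE → T2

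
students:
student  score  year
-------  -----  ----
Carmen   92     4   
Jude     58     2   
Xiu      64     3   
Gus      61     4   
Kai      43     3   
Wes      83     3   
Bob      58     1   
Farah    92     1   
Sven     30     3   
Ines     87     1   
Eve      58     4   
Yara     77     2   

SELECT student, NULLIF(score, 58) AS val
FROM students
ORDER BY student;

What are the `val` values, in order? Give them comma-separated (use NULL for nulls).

NULL, 92, NULL, 92, 61, 87, NULL, 43, 30, 83, 64, 77

student=Bob: score=58 vs 58: equal → NULL
student=Carmen: score=92 vs 58: differ → 92
student=Eve: score=58 vs 58: equal → NULL
student=Farah: score=92 vs 58: differ → 92
student=Gus: score=61 vs 58: differ → 61
student=Ines: score=87 vs 58: differ → 87
student=Jude: score=58 vs 58: equal → NULL
student=Kai: score=43 vs 58: differ → 43
student=Sven: score=30 vs 58: differ → 30
student=Wes: score=83 vs 58: differ → 83
student=Xiu: score=64 vs 58: differ → 64
student=Yara: score=77 vs 58: differ → 77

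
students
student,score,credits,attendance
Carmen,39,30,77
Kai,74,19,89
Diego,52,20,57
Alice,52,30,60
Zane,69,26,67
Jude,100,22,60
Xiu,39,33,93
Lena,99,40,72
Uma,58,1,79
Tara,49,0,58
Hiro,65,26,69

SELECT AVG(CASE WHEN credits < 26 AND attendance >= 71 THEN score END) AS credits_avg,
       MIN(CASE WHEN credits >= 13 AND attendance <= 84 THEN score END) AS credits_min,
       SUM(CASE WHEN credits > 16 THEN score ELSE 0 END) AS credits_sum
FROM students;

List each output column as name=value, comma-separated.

credits_avg=66, credits_min=39, credits_sum=589

[credits_avg: credits < 26 AND attendance >= 71]
student=Carmen: ✗
student=Kai: ✓ → 74
student=Diego: ✗
student=Alice: ✗
student=Zane: ✗
student=Jude: ✗
student=Xiu: ✗
student=Lena: ✗
student=Uma: ✓ → 58
student=Tara: ✗
student=Hiro: ✗
credits_avg = (74 + 58) / 2 = 66
—
[credits_min: credits >= 13 AND attendance <= 84]
student=Carmen: ✓ → 39
student=Kai: ✗
student=Diego: ✓ → 52
student=Alice: ✓ → 52
student=Zane: ✓ → 69
student=Jude: ✓ → 100
student=Xiu: ✗
student=Lena: ✓ → 99
student=Uma: ✗
student=Tara: ✗
student=Hiro: ✓ → 65
credits_min = MIN(39, 52, 52, 69, 100, 99, 65) = 39
—
[credits_sum: credits > 16]
student=Carmen: ✓ → 39
student=Kai: ✓ → 74
student=Diego: ✓ → 52
student=Alice: ✓ → 52
student=Zane: ✓ → 69
student=Jude: ✓ → 100
student=Xiu: ✓ → 39
student=Lena: ✓ → 99
student=Uma: ✗
student=Tara: ✗
student=Hiro: ✓ → 65
credits_sum = 39 + 74 + 52 + 52 + 69 + 100 + 39 + 99 + 65 = 589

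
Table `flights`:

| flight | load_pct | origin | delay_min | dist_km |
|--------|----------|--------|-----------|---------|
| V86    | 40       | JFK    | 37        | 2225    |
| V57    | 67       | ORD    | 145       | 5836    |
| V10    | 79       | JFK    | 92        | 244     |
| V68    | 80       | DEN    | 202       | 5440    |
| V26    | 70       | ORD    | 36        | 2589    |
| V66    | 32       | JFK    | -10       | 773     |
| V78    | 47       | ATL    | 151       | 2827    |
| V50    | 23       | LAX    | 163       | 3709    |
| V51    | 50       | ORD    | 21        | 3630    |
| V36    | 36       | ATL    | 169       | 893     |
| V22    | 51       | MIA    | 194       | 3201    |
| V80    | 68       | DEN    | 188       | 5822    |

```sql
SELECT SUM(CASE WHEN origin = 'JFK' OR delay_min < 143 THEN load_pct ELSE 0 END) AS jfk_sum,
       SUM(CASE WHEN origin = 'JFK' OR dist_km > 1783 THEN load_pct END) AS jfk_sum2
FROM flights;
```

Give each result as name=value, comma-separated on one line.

[jfk_sum: origin = 'JFK' OR delay_min < 143]
flight=V86: ✓ → 40
flight=V57: ✗
flight=V10: ✓ → 79
flight=V68: ✗
flight=V26: ✓ → 70
flight=V66: ✓ → 32
flight=V78: ✗
flight=V50: ✗
flight=V51: ✓ → 50
flight=V36: ✗
flight=V22: ✗
flight=V80: ✗
jfk_sum = 40 + 79 + 70 + 32 + 50 = 271
—
[jfk_sum2: origin = 'JFK' OR dist_km > 1783]
flight=V86: ✓ → 40
flight=V57: ✓ → 67
flight=V10: ✓ → 79
flight=V68: ✓ → 80
flight=V26: ✓ → 70
flight=V66: ✓ → 32
flight=V78: ✓ → 47
flight=V50: ✓ → 23
flight=V51: ✓ → 50
flight=V36: ✗
flight=V22: ✓ → 51
flight=V80: ✓ → 68
jfk_sum2 = 40 + 67 + 79 + 80 + 70 + 32 + 47 + 23 + 50 + 51 + 68 = 607

jfk_sum=271, jfk_sum2=607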